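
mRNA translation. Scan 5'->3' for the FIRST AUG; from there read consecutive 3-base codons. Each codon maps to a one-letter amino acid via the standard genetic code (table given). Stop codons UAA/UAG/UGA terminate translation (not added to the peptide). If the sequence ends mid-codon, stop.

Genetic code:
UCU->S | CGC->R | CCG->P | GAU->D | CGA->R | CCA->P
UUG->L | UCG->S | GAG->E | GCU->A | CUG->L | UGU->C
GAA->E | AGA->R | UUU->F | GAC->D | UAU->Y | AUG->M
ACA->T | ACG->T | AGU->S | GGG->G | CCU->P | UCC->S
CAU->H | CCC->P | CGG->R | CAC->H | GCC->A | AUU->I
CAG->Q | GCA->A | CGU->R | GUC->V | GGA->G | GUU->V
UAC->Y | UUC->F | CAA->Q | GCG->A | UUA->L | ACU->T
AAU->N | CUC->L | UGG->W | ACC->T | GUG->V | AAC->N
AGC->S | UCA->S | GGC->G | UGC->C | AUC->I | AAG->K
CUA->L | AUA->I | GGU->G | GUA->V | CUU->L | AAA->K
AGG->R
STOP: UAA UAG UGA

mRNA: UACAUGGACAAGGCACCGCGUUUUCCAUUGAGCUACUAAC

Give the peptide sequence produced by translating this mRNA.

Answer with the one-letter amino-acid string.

Answer: MDKAPRFPLSY

Derivation:
start AUG at pos 3
pos 3: AUG -> M; peptide=M
pos 6: GAC -> D; peptide=MD
pos 9: AAG -> K; peptide=MDK
pos 12: GCA -> A; peptide=MDKA
pos 15: CCG -> P; peptide=MDKAP
pos 18: CGU -> R; peptide=MDKAPR
pos 21: UUU -> F; peptide=MDKAPRF
pos 24: CCA -> P; peptide=MDKAPRFP
pos 27: UUG -> L; peptide=MDKAPRFPL
pos 30: AGC -> S; peptide=MDKAPRFPLS
pos 33: UAC -> Y; peptide=MDKAPRFPLSY
pos 36: UAA -> STOP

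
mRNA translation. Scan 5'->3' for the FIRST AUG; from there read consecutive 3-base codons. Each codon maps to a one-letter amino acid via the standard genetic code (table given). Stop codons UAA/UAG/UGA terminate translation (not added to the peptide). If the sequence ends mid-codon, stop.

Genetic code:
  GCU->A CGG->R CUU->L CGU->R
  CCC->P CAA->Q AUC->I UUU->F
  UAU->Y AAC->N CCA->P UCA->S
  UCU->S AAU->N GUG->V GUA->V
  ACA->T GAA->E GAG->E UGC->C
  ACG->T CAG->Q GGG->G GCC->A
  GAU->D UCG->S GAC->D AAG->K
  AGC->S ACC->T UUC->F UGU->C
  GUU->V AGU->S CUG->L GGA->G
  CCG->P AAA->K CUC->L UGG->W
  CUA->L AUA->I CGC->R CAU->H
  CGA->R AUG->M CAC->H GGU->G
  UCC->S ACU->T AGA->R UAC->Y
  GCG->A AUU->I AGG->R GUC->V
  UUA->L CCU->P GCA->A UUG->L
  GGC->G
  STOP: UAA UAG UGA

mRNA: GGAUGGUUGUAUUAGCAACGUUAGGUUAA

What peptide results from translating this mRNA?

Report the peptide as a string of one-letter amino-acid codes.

start AUG at pos 2
pos 2: AUG -> M; peptide=M
pos 5: GUU -> V; peptide=MV
pos 8: GUA -> V; peptide=MVV
pos 11: UUA -> L; peptide=MVVL
pos 14: GCA -> A; peptide=MVVLA
pos 17: ACG -> T; peptide=MVVLAT
pos 20: UUA -> L; peptide=MVVLATL
pos 23: GGU -> G; peptide=MVVLATLG
pos 26: UAA -> STOP

Answer: MVVLATLG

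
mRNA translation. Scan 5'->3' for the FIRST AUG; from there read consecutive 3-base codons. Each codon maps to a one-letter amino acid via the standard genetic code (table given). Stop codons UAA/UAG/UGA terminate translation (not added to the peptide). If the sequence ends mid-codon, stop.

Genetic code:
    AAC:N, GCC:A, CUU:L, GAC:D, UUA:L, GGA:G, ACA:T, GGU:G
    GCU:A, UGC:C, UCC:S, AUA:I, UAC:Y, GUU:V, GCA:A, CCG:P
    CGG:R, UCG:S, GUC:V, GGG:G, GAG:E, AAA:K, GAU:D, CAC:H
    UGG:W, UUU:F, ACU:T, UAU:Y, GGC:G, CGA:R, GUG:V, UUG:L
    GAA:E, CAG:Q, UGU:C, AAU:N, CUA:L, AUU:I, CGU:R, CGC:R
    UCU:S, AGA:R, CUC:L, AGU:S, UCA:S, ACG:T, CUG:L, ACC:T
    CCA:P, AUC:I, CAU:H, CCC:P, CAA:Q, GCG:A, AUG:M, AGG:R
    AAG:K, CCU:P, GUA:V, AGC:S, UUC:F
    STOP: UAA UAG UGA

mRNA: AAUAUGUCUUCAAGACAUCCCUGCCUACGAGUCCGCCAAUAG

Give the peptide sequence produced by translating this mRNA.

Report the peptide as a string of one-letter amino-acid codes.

Answer: MSSRHPCLRVRQ

Derivation:
start AUG at pos 3
pos 3: AUG -> M; peptide=M
pos 6: UCU -> S; peptide=MS
pos 9: UCA -> S; peptide=MSS
pos 12: AGA -> R; peptide=MSSR
pos 15: CAU -> H; peptide=MSSRH
pos 18: CCC -> P; peptide=MSSRHP
pos 21: UGC -> C; peptide=MSSRHPC
pos 24: CUA -> L; peptide=MSSRHPCL
pos 27: CGA -> R; peptide=MSSRHPCLR
pos 30: GUC -> V; peptide=MSSRHPCLRV
pos 33: CGC -> R; peptide=MSSRHPCLRVR
pos 36: CAA -> Q; peptide=MSSRHPCLRVRQ
pos 39: UAG -> STOP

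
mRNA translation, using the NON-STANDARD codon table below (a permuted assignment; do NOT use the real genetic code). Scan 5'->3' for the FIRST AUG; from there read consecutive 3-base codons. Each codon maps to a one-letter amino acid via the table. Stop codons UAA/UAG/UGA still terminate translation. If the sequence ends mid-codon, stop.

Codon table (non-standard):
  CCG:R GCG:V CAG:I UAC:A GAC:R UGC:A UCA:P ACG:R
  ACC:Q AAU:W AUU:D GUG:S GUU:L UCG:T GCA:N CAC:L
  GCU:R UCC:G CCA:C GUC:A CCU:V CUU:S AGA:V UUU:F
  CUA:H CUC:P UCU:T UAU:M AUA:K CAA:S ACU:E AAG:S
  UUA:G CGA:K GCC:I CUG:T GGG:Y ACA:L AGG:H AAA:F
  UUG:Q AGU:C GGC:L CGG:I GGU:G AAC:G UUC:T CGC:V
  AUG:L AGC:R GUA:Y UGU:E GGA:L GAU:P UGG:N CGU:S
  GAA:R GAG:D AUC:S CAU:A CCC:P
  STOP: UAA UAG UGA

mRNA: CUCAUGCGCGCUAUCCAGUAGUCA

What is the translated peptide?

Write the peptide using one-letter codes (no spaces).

start AUG at pos 3
pos 3: AUG -> L; peptide=L
pos 6: CGC -> V; peptide=LV
pos 9: GCU -> R; peptide=LVR
pos 12: AUC -> S; peptide=LVRS
pos 15: CAG -> I; peptide=LVRSI
pos 18: UAG -> STOP

Answer: LVRSI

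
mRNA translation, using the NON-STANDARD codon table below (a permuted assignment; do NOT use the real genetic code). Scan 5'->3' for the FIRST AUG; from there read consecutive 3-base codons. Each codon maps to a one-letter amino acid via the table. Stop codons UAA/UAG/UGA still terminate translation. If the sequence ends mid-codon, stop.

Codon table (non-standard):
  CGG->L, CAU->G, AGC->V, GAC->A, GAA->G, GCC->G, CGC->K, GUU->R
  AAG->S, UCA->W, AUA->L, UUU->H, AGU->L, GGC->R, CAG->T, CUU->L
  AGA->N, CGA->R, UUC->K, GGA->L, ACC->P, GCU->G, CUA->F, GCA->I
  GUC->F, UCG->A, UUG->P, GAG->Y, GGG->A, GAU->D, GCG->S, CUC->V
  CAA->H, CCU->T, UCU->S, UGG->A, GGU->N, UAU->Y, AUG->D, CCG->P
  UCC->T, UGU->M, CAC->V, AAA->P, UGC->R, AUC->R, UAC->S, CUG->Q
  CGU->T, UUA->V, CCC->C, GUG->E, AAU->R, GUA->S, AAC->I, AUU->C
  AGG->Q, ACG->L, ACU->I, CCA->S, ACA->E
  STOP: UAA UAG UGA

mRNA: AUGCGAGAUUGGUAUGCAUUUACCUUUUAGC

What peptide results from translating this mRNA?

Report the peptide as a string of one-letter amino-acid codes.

Answer: DRDAYIHPH

Derivation:
start AUG at pos 0
pos 0: AUG -> D; peptide=D
pos 3: CGA -> R; peptide=DR
pos 6: GAU -> D; peptide=DRD
pos 9: UGG -> A; peptide=DRDA
pos 12: UAU -> Y; peptide=DRDAY
pos 15: GCA -> I; peptide=DRDAYI
pos 18: UUU -> H; peptide=DRDAYIH
pos 21: ACC -> P; peptide=DRDAYIHP
pos 24: UUU -> H; peptide=DRDAYIHPH
pos 27: UAG -> STOP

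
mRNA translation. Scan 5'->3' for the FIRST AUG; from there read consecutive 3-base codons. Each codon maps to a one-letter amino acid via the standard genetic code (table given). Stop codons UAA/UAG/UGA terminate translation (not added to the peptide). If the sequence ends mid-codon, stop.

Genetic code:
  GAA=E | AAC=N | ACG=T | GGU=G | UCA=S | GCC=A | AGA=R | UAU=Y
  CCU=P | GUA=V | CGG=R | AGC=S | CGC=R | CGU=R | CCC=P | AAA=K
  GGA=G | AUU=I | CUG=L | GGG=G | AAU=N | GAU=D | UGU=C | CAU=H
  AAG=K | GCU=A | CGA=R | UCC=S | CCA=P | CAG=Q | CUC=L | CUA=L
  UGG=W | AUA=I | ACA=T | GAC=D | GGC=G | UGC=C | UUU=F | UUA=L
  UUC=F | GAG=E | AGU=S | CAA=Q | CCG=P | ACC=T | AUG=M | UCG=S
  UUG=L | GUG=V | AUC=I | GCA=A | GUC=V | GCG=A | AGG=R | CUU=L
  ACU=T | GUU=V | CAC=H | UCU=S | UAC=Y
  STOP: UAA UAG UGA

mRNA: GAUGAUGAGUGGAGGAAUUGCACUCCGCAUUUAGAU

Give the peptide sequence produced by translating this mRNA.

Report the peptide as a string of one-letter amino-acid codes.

Answer: MMSGGIALRI

Derivation:
start AUG at pos 1
pos 1: AUG -> M; peptide=M
pos 4: AUG -> M; peptide=MM
pos 7: AGU -> S; peptide=MMS
pos 10: GGA -> G; peptide=MMSG
pos 13: GGA -> G; peptide=MMSGG
pos 16: AUU -> I; peptide=MMSGGI
pos 19: GCA -> A; peptide=MMSGGIA
pos 22: CUC -> L; peptide=MMSGGIAL
pos 25: CGC -> R; peptide=MMSGGIALR
pos 28: AUU -> I; peptide=MMSGGIALRI
pos 31: UAG -> STOP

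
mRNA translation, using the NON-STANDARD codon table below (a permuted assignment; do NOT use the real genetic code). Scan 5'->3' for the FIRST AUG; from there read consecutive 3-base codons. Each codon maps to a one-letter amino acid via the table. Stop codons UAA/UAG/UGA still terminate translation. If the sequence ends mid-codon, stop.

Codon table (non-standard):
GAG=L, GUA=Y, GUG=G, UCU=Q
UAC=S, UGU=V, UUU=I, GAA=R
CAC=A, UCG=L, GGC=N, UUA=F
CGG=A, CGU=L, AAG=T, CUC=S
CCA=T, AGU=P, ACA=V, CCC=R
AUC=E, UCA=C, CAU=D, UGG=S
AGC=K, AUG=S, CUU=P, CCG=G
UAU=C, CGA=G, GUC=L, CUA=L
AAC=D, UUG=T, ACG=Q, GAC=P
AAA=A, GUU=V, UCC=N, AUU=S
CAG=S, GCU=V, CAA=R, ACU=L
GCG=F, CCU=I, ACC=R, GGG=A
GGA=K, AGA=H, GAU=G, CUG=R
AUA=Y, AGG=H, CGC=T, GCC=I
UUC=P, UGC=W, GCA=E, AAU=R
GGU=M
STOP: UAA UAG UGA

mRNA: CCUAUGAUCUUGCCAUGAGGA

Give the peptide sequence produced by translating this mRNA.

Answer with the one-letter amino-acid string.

start AUG at pos 3
pos 3: AUG -> S; peptide=S
pos 6: AUC -> E; peptide=SE
pos 9: UUG -> T; peptide=SET
pos 12: CCA -> T; peptide=SETT
pos 15: UGA -> STOP

Answer: SETT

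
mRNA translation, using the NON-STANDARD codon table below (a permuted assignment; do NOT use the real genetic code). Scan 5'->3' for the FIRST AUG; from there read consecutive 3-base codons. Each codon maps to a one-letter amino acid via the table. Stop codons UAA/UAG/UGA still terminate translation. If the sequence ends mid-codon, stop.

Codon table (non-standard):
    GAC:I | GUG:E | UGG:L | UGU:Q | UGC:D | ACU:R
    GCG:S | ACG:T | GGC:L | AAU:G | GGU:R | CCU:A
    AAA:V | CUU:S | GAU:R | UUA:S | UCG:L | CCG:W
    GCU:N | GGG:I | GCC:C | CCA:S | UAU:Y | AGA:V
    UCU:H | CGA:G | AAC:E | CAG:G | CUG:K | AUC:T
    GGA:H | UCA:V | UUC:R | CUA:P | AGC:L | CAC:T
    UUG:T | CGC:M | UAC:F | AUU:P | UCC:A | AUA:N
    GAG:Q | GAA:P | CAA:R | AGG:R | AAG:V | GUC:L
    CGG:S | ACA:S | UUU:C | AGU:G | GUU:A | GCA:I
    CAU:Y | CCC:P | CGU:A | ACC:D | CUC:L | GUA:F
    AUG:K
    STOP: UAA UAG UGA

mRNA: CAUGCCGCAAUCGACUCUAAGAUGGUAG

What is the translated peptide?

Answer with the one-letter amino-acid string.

Answer: KWRLRPVL

Derivation:
start AUG at pos 1
pos 1: AUG -> K; peptide=K
pos 4: CCG -> W; peptide=KW
pos 7: CAA -> R; peptide=KWR
pos 10: UCG -> L; peptide=KWRL
pos 13: ACU -> R; peptide=KWRLR
pos 16: CUA -> P; peptide=KWRLRP
pos 19: AGA -> V; peptide=KWRLRPV
pos 22: UGG -> L; peptide=KWRLRPVL
pos 25: UAG -> STOP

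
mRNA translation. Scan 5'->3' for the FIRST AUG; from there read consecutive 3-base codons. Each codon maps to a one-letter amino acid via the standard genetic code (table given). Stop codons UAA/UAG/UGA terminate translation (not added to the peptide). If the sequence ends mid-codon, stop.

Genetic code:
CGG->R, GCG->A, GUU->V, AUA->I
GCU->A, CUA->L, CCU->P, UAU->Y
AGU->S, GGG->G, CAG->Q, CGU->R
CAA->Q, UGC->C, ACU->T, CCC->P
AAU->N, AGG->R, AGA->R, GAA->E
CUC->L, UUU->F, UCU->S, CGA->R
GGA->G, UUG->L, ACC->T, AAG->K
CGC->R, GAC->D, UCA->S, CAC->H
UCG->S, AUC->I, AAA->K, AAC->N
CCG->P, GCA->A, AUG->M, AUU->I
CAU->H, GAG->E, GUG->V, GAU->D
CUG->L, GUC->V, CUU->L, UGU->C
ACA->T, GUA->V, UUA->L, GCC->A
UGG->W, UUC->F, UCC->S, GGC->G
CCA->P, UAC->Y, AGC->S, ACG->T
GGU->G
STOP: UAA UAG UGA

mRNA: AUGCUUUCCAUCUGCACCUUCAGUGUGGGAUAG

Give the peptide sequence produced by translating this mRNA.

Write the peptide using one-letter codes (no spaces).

start AUG at pos 0
pos 0: AUG -> M; peptide=M
pos 3: CUU -> L; peptide=ML
pos 6: UCC -> S; peptide=MLS
pos 9: AUC -> I; peptide=MLSI
pos 12: UGC -> C; peptide=MLSIC
pos 15: ACC -> T; peptide=MLSICT
pos 18: UUC -> F; peptide=MLSICTF
pos 21: AGU -> S; peptide=MLSICTFS
pos 24: GUG -> V; peptide=MLSICTFSV
pos 27: GGA -> G; peptide=MLSICTFSVG
pos 30: UAG -> STOP

Answer: MLSICTFSVG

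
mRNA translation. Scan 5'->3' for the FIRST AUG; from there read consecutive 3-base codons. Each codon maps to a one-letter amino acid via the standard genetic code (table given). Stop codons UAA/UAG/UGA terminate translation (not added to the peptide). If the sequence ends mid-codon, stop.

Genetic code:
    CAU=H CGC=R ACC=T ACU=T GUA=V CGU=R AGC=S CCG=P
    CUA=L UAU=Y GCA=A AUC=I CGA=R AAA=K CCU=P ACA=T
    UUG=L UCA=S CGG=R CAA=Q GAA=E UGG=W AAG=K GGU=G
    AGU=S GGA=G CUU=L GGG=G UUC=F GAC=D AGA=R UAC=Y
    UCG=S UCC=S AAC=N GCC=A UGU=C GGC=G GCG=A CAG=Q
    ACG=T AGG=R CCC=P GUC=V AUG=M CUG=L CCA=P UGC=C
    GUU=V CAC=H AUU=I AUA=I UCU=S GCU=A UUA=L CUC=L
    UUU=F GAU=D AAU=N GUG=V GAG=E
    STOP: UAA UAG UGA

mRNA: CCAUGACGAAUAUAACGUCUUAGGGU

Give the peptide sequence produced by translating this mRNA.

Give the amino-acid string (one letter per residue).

Answer: MTNITS

Derivation:
start AUG at pos 2
pos 2: AUG -> M; peptide=M
pos 5: ACG -> T; peptide=MT
pos 8: AAU -> N; peptide=MTN
pos 11: AUA -> I; peptide=MTNI
pos 14: ACG -> T; peptide=MTNIT
pos 17: UCU -> S; peptide=MTNITS
pos 20: UAG -> STOP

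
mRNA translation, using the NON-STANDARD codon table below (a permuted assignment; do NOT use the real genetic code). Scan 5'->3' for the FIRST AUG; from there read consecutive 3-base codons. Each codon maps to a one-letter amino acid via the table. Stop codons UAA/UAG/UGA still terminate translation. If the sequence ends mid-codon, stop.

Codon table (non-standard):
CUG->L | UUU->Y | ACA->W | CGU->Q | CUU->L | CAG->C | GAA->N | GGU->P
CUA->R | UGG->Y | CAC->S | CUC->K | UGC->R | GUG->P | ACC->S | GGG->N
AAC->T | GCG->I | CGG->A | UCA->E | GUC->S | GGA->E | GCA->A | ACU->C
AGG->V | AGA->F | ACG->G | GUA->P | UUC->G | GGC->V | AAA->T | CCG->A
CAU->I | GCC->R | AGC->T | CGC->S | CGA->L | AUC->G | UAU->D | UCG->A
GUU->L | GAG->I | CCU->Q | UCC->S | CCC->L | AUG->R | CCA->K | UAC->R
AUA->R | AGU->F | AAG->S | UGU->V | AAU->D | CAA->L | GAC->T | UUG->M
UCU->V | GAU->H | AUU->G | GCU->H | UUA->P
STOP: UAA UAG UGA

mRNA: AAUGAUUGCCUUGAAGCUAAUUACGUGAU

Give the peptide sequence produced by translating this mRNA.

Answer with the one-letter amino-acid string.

Answer: RGRMSRGG

Derivation:
start AUG at pos 1
pos 1: AUG -> R; peptide=R
pos 4: AUU -> G; peptide=RG
pos 7: GCC -> R; peptide=RGR
pos 10: UUG -> M; peptide=RGRM
pos 13: AAG -> S; peptide=RGRMS
pos 16: CUA -> R; peptide=RGRMSR
pos 19: AUU -> G; peptide=RGRMSRG
pos 22: ACG -> G; peptide=RGRMSRGG
pos 25: UGA -> STOP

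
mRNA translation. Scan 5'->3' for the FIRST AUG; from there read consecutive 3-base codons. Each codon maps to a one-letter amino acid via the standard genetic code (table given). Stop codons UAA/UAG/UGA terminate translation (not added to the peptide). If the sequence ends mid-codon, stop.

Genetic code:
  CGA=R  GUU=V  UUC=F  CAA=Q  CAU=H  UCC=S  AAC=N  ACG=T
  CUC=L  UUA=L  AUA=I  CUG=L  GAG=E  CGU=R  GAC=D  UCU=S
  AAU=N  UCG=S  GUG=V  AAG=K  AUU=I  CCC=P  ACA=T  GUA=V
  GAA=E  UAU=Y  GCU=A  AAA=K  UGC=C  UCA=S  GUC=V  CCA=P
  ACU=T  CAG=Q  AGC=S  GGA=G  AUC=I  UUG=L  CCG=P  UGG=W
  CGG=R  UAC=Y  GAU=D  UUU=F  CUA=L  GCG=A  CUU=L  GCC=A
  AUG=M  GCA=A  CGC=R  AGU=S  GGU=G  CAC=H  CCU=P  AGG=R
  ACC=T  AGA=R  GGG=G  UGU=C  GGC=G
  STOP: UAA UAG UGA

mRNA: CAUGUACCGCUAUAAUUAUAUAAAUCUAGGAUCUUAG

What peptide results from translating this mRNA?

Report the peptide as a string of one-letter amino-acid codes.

start AUG at pos 1
pos 1: AUG -> M; peptide=M
pos 4: UAC -> Y; peptide=MY
pos 7: CGC -> R; peptide=MYR
pos 10: UAU -> Y; peptide=MYRY
pos 13: AAU -> N; peptide=MYRYN
pos 16: UAU -> Y; peptide=MYRYNY
pos 19: AUA -> I; peptide=MYRYNYI
pos 22: AAU -> N; peptide=MYRYNYIN
pos 25: CUA -> L; peptide=MYRYNYINL
pos 28: GGA -> G; peptide=MYRYNYINLG
pos 31: UCU -> S; peptide=MYRYNYINLGS
pos 34: UAG -> STOP

Answer: MYRYNYINLGS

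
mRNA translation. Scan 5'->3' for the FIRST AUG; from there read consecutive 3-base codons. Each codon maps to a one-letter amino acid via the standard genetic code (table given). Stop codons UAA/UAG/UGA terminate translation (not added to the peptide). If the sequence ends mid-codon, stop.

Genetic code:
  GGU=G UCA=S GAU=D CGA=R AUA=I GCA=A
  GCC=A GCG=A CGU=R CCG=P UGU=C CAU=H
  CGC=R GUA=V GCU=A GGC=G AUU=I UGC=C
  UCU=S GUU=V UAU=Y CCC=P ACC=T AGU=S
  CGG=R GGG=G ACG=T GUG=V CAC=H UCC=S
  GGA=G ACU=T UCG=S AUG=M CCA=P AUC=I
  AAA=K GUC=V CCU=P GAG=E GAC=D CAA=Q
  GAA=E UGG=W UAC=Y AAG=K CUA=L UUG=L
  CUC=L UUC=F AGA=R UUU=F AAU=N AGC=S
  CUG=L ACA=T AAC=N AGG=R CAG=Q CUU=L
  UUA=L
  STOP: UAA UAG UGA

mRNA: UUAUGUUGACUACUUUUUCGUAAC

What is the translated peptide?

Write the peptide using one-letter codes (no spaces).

Answer: MLTTFS

Derivation:
start AUG at pos 2
pos 2: AUG -> M; peptide=M
pos 5: UUG -> L; peptide=ML
pos 8: ACU -> T; peptide=MLT
pos 11: ACU -> T; peptide=MLTT
pos 14: UUU -> F; peptide=MLTTF
pos 17: UCG -> S; peptide=MLTTFS
pos 20: UAA -> STOP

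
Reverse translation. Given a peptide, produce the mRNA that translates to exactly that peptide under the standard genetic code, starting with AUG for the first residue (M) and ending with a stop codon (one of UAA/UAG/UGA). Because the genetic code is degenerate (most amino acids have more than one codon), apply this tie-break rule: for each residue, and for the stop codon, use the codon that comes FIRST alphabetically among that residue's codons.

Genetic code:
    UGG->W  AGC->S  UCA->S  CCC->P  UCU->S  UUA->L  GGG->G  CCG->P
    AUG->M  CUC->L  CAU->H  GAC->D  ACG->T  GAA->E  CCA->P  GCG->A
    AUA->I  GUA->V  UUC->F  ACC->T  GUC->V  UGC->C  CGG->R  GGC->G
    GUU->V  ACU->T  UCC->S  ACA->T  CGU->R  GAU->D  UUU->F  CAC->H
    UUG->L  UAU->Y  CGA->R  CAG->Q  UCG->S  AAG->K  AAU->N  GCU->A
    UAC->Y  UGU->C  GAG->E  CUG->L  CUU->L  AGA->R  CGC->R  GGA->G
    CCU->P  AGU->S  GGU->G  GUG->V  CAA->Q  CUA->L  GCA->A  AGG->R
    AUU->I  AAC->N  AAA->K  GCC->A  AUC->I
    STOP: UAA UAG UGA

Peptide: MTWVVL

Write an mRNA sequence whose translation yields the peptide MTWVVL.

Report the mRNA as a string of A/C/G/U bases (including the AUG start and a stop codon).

residue 1: M -> AUG (start codon)
residue 2: T codons sorted = ACA,ACC,ACG,ACU -> pick first = ACA
residue 3: W -> UGG (only codon)
residue 4: V codons sorted = GUA,GUC,GUG,GUU -> pick first = GUA
residue 5: V codons sorted = GUA,GUC,GUG,GUU -> pick first = GUA
residue 6: L codons sorted = CUA,CUC,CUG,CUU,UUA,UUG -> pick first = CUA
terminator: stop codons sorted = UAA,UAG,UGA -> pick first = UAA

Answer: mRNA: AUGACAUGGGUAGUACUAUAA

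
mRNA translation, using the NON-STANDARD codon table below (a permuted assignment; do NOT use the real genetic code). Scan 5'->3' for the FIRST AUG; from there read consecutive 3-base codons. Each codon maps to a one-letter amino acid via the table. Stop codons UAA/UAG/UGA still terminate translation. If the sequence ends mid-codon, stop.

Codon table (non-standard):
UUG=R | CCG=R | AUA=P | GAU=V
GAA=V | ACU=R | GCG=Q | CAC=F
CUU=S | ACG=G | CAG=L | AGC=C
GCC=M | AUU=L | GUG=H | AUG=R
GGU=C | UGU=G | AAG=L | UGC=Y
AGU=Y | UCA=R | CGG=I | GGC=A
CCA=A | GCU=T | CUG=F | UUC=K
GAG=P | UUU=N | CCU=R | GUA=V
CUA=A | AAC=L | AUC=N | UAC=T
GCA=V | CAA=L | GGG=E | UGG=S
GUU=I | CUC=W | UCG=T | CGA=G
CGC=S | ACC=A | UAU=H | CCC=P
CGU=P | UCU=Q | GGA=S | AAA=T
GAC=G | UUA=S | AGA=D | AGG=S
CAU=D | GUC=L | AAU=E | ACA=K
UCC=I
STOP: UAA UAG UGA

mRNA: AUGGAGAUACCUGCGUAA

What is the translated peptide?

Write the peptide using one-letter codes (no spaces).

Answer: RPPRQ

Derivation:
start AUG at pos 0
pos 0: AUG -> R; peptide=R
pos 3: GAG -> P; peptide=RP
pos 6: AUA -> P; peptide=RPP
pos 9: CCU -> R; peptide=RPPR
pos 12: GCG -> Q; peptide=RPPRQ
pos 15: UAA -> STOP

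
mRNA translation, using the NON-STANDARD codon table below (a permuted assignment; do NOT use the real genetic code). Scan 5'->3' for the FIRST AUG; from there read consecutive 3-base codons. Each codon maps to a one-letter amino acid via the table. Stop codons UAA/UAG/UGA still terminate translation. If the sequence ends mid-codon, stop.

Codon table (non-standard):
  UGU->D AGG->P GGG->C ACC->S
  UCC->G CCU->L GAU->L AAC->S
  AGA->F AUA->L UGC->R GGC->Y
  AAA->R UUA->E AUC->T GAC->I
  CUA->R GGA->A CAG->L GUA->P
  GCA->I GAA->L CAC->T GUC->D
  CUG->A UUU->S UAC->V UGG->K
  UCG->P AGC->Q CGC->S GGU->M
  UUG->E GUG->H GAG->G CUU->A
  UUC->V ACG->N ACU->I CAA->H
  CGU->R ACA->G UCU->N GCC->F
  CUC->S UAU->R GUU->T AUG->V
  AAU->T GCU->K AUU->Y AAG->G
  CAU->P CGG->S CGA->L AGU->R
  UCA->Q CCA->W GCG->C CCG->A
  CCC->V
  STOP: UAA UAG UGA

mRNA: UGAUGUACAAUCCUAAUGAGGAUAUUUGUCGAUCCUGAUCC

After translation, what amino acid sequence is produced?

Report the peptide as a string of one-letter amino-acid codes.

start AUG at pos 2
pos 2: AUG -> V; peptide=V
pos 5: UAC -> V; peptide=VV
pos 8: AAU -> T; peptide=VVT
pos 11: CCU -> L; peptide=VVTL
pos 14: AAU -> T; peptide=VVTLT
pos 17: GAG -> G; peptide=VVTLTG
pos 20: GAU -> L; peptide=VVTLTGL
pos 23: AUU -> Y; peptide=VVTLTGLY
pos 26: UGU -> D; peptide=VVTLTGLYD
pos 29: CGA -> L; peptide=VVTLTGLYDL
pos 32: UCC -> G; peptide=VVTLTGLYDLG
pos 35: UGA -> STOP

Answer: VVTLTGLYDLG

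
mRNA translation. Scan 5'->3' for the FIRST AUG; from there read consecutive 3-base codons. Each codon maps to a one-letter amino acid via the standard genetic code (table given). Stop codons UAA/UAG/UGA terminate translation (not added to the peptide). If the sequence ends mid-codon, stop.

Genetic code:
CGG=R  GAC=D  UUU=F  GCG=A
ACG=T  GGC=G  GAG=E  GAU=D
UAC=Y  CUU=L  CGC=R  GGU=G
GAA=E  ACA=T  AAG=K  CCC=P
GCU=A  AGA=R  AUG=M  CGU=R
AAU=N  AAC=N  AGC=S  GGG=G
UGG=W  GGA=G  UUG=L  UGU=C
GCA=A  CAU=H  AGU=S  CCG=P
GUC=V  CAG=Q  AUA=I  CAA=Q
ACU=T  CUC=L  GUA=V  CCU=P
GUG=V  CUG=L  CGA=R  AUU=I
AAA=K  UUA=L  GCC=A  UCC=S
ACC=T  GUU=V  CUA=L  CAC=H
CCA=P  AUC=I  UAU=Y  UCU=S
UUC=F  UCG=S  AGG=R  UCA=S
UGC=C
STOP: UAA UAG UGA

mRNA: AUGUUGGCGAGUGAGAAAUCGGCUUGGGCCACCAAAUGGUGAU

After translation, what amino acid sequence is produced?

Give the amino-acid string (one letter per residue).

start AUG at pos 0
pos 0: AUG -> M; peptide=M
pos 3: UUG -> L; peptide=ML
pos 6: GCG -> A; peptide=MLA
pos 9: AGU -> S; peptide=MLAS
pos 12: GAG -> E; peptide=MLASE
pos 15: AAA -> K; peptide=MLASEK
pos 18: UCG -> S; peptide=MLASEKS
pos 21: GCU -> A; peptide=MLASEKSA
pos 24: UGG -> W; peptide=MLASEKSAW
pos 27: GCC -> A; peptide=MLASEKSAWA
pos 30: ACC -> T; peptide=MLASEKSAWAT
pos 33: AAA -> K; peptide=MLASEKSAWATK
pos 36: UGG -> W; peptide=MLASEKSAWATKW
pos 39: UGA -> STOP

Answer: MLASEKSAWATKW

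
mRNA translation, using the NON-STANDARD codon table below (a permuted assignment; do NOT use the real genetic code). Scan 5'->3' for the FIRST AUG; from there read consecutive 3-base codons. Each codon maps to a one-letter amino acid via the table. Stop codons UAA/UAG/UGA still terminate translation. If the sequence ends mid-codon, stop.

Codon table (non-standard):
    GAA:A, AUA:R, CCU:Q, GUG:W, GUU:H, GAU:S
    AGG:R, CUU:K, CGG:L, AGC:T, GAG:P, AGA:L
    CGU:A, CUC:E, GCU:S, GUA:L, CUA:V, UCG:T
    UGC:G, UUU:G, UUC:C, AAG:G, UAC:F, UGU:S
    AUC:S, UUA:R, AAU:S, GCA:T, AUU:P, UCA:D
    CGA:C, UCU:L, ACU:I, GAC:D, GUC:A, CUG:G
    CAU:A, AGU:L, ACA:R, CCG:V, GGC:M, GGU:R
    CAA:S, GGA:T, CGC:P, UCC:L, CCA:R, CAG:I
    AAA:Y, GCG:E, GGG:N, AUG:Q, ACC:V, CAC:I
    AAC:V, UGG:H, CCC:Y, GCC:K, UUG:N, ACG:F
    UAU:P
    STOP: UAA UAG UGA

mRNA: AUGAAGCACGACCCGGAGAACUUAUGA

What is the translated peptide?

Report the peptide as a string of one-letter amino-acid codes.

start AUG at pos 0
pos 0: AUG -> Q; peptide=Q
pos 3: AAG -> G; peptide=QG
pos 6: CAC -> I; peptide=QGI
pos 9: GAC -> D; peptide=QGID
pos 12: CCG -> V; peptide=QGIDV
pos 15: GAG -> P; peptide=QGIDVP
pos 18: AAC -> V; peptide=QGIDVPV
pos 21: UUA -> R; peptide=QGIDVPVR
pos 24: UGA -> STOP

Answer: QGIDVPVR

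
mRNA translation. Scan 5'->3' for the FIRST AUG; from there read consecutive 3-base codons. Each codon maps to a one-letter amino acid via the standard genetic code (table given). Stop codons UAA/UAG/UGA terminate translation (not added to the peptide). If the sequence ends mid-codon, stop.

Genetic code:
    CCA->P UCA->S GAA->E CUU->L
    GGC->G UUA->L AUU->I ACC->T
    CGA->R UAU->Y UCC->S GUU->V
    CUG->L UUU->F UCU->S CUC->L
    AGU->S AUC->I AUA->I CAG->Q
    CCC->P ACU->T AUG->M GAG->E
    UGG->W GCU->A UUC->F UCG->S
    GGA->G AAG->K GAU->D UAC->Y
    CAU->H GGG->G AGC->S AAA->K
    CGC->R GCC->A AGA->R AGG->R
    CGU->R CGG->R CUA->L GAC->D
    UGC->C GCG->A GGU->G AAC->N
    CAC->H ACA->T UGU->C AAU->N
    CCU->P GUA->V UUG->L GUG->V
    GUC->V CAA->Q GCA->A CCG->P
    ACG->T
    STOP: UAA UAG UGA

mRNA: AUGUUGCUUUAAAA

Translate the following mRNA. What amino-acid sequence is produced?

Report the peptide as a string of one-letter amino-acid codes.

Answer: MLL

Derivation:
start AUG at pos 0
pos 0: AUG -> M; peptide=M
pos 3: UUG -> L; peptide=ML
pos 6: CUU -> L; peptide=MLL
pos 9: UAA -> STOP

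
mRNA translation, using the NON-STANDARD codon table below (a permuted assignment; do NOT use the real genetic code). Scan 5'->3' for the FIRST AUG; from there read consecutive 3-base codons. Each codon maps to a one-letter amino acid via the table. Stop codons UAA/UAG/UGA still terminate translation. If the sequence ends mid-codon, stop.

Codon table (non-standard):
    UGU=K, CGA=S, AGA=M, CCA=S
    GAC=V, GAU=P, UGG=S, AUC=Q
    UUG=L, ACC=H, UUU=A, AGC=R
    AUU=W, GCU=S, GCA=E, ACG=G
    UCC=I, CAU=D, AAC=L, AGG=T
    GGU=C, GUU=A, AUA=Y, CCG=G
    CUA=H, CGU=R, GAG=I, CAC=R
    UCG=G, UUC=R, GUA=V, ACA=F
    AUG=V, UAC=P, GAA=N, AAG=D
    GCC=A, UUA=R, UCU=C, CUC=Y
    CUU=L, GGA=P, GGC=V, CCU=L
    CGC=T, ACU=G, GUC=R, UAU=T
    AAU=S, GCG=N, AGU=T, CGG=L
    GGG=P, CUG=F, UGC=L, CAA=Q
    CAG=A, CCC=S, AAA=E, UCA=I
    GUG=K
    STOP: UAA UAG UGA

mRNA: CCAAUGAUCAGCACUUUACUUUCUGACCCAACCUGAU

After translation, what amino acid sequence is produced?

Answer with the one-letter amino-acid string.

start AUG at pos 3
pos 3: AUG -> V; peptide=V
pos 6: AUC -> Q; peptide=VQ
pos 9: AGC -> R; peptide=VQR
pos 12: ACU -> G; peptide=VQRG
pos 15: UUA -> R; peptide=VQRGR
pos 18: CUU -> L; peptide=VQRGRL
pos 21: UCU -> C; peptide=VQRGRLC
pos 24: GAC -> V; peptide=VQRGRLCV
pos 27: CCA -> S; peptide=VQRGRLCVS
pos 30: ACC -> H; peptide=VQRGRLCVSH
pos 33: UGA -> STOP

Answer: VQRGRLCVSH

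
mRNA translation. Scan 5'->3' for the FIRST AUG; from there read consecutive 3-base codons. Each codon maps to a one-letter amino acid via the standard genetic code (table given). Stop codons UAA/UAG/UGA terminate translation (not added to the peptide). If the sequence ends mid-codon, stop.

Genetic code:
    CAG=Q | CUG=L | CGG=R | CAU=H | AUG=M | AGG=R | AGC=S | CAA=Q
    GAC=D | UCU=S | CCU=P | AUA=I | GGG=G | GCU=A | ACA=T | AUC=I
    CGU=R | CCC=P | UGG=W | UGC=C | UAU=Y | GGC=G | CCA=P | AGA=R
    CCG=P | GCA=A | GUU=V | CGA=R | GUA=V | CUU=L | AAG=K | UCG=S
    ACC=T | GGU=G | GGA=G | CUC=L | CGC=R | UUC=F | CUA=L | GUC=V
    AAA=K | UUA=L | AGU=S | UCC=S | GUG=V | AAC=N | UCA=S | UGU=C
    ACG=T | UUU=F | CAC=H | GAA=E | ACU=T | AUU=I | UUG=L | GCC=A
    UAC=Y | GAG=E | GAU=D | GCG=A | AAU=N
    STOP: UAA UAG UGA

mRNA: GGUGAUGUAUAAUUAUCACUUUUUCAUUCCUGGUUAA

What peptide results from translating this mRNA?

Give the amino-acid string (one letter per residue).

start AUG at pos 4
pos 4: AUG -> M; peptide=M
pos 7: UAU -> Y; peptide=MY
pos 10: AAU -> N; peptide=MYN
pos 13: UAU -> Y; peptide=MYNY
pos 16: CAC -> H; peptide=MYNYH
pos 19: UUU -> F; peptide=MYNYHF
pos 22: UUC -> F; peptide=MYNYHFF
pos 25: AUU -> I; peptide=MYNYHFFI
pos 28: CCU -> P; peptide=MYNYHFFIP
pos 31: GGU -> G; peptide=MYNYHFFIPG
pos 34: UAA -> STOP

Answer: MYNYHFFIPG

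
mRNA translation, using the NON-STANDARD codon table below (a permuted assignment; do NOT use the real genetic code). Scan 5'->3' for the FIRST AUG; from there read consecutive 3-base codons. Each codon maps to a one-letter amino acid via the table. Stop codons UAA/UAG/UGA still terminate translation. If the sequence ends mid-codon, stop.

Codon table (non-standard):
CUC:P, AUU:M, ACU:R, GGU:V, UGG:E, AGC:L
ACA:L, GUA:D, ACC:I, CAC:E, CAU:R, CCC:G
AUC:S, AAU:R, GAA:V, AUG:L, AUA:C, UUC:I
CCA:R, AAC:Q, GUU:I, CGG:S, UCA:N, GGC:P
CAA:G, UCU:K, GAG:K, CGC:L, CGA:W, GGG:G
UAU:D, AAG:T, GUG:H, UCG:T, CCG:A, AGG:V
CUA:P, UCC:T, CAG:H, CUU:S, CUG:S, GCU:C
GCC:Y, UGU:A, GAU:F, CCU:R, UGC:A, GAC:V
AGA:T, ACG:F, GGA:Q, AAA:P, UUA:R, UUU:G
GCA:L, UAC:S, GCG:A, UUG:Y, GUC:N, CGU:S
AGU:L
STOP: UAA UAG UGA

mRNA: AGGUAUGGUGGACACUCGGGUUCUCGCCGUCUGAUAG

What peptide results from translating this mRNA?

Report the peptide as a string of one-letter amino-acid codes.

start AUG at pos 4
pos 4: AUG -> L; peptide=L
pos 7: GUG -> H; peptide=LH
pos 10: GAC -> V; peptide=LHV
pos 13: ACU -> R; peptide=LHVR
pos 16: CGG -> S; peptide=LHVRS
pos 19: GUU -> I; peptide=LHVRSI
pos 22: CUC -> P; peptide=LHVRSIP
pos 25: GCC -> Y; peptide=LHVRSIPY
pos 28: GUC -> N; peptide=LHVRSIPYN
pos 31: UGA -> STOP

Answer: LHVRSIPYN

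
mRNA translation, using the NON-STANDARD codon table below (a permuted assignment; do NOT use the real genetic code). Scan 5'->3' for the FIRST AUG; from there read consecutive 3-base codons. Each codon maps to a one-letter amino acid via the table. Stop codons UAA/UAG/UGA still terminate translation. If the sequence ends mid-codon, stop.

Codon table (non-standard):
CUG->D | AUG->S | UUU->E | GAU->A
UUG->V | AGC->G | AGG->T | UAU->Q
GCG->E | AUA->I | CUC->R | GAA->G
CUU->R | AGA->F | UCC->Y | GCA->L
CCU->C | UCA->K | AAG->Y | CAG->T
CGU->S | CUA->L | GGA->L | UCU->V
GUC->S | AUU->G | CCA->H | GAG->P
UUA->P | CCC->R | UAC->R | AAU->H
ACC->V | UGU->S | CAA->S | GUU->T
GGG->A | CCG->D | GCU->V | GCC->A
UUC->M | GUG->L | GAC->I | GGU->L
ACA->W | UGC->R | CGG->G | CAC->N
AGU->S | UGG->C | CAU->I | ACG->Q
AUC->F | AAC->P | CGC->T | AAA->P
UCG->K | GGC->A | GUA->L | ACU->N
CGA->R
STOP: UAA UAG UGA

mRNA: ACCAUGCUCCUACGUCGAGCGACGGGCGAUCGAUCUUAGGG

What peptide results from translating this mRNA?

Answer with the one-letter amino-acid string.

start AUG at pos 3
pos 3: AUG -> S; peptide=S
pos 6: CUC -> R; peptide=SR
pos 9: CUA -> L; peptide=SRL
pos 12: CGU -> S; peptide=SRLS
pos 15: CGA -> R; peptide=SRLSR
pos 18: GCG -> E; peptide=SRLSRE
pos 21: ACG -> Q; peptide=SRLSREQ
pos 24: GGC -> A; peptide=SRLSREQA
pos 27: GAU -> A; peptide=SRLSREQAA
pos 30: CGA -> R; peptide=SRLSREQAAR
pos 33: UCU -> V; peptide=SRLSREQAARV
pos 36: UAG -> STOP

Answer: SRLSREQAARV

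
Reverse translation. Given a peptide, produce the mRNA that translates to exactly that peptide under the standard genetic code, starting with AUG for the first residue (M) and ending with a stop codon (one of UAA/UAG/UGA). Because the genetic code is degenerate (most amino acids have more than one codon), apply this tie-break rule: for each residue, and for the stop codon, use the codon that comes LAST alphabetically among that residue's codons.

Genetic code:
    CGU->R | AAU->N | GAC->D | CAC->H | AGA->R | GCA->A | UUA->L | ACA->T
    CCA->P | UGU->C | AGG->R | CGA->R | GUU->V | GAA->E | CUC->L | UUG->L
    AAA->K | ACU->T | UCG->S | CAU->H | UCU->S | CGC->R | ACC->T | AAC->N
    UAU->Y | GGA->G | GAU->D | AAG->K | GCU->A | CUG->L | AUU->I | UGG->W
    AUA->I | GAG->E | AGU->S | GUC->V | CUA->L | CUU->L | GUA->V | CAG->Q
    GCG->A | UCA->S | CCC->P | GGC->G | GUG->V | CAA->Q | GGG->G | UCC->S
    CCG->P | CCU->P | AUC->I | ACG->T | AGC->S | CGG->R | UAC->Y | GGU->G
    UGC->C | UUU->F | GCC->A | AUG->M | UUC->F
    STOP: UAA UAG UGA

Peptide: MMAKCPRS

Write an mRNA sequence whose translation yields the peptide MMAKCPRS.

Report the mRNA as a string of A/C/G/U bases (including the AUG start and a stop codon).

Answer: mRNA: AUGAUGGCUAAGUGUCCUCGUUCUUGA

Derivation:
residue 1: M -> AUG (start codon)
residue 2: M -> AUG (only codon)
residue 3: A codons sorted = GCA,GCC,GCG,GCU -> pick last = GCU
residue 4: K codons sorted = AAA,AAG -> pick last = AAG
residue 5: C codons sorted = UGC,UGU -> pick last = UGU
residue 6: P codons sorted = CCA,CCC,CCG,CCU -> pick last = CCU
residue 7: R codons sorted = AGA,AGG,CGA,CGC,CGG,CGU -> pick last = CGU
residue 8: S codons sorted = AGC,AGU,UCA,UCC,UCG,UCU -> pick last = UCU
terminator: stop codons sorted = UAA,UAG,UGA -> pick last = UGA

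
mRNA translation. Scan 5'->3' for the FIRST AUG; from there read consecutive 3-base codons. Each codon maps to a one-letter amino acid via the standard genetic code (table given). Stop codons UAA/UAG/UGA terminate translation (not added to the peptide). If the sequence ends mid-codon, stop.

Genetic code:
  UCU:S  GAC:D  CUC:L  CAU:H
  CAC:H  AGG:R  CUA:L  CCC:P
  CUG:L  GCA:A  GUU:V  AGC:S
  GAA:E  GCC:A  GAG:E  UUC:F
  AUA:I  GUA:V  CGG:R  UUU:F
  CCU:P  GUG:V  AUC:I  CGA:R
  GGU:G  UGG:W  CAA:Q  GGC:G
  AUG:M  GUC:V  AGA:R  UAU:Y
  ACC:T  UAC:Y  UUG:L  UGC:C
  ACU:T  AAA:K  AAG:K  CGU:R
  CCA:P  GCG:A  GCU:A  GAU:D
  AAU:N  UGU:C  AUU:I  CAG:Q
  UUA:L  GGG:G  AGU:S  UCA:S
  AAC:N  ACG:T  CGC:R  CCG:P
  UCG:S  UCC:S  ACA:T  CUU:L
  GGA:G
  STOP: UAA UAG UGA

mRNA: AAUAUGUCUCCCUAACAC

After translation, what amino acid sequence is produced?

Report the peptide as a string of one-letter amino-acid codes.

start AUG at pos 3
pos 3: AUG -> M; peptide=M
pos 6: UCU -> S; peptide=MS
pos 9: CCC -> P; peptide=MSP
pos 12: UAA -> STOP

Answer: MSP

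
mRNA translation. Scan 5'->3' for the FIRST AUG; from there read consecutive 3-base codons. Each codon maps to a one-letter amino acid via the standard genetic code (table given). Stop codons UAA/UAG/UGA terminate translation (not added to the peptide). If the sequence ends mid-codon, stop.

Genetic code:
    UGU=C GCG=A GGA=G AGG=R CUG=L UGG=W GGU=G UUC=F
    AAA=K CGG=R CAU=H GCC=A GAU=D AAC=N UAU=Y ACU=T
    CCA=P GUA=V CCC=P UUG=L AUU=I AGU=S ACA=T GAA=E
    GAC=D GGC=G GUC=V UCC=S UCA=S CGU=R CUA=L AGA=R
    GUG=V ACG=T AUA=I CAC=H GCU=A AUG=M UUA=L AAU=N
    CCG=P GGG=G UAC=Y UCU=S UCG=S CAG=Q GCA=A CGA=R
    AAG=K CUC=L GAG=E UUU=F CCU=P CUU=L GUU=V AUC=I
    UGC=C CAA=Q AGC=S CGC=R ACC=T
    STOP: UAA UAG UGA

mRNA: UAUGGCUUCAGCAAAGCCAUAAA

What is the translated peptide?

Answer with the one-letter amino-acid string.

Answer: MASAKP

Derivation:
start AUG at pos 1
pos 1: AUG -> M; peptide=M
pos 4: GCU -> A; peptide=MA
pos 7: UCA -> S; peptide=MAS
pos 10: GCA -> A; peptide=MASA
pos 13: AAG -> K; peptide=MASAK
pos 16: CCA -> P; peptide=MASAKP
pos 19: UAA -> STOP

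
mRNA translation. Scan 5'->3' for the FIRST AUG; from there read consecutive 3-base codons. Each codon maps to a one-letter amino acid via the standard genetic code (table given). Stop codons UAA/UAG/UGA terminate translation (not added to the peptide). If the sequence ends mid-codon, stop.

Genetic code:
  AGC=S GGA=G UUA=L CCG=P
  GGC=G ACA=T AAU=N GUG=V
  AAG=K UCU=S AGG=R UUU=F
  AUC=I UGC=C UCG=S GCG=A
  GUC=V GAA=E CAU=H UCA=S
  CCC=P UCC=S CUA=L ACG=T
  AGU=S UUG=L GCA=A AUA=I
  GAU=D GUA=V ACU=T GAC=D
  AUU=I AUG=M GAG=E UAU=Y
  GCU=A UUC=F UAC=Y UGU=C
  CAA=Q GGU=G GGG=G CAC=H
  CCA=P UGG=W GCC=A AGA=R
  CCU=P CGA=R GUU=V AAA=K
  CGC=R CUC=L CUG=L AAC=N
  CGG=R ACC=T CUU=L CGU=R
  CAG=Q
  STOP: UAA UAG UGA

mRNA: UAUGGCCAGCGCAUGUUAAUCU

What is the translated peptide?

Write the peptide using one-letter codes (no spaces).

start AUG at pos 1
pos 1: AUG -> M; peptide=M
pos 4: GCC -> A; peptide=MA
pos 7: AGC -> S; peptide=MAS
pos 10: GCA -> A; peptide=MASA
pos 13: UGU -> C; peptide=MASAC
pos 16: UAA -> STOP

Answer: MASAC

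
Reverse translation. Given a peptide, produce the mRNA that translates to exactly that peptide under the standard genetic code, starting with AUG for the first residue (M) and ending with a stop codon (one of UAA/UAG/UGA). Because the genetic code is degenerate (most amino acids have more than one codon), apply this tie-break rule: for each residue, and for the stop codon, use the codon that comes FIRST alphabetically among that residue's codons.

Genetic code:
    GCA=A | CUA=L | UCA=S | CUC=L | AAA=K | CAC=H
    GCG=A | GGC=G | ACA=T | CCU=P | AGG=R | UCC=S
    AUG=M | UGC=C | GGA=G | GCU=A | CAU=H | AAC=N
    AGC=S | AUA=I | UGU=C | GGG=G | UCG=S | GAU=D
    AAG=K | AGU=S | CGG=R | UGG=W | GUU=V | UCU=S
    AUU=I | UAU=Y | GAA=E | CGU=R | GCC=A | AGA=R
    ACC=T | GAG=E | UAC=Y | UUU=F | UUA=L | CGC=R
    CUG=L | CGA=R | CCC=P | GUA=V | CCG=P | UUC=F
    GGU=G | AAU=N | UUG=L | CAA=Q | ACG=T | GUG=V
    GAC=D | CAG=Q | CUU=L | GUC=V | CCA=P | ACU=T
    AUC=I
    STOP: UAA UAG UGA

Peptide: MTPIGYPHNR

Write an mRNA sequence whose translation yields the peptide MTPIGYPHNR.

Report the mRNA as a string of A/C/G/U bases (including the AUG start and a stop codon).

Answer: mRNA: AUGACACCAAUAGGAUACCCACACAACAGAUAA

Derivation:
residue 1: M -> AUG (start codon)
residue 2: T codons sorted = ACA,ACC,ACG,ACU -> pick first = ACA
residue 3: P codons sorted = CCA,CCC,CCG,CCU -> pick first = CCA
residue 4: I codons sorted = AUA,AUC,AUU -> pick first = AUA
residue 5: G codons sorted = GGA,GGC,GGG,GGU -> pick first = GGA
residue 6: Y codons sorted = UAC,UAU -> pick first = UAC
residue 7: P codons sorted = CCA,CCC,CCG,CCU -> pick first = CCA
residue 8: H codons sorted = CAC,CAU -> pick first = CAC
residue 9: N codons sorted = AAC,AAU -> pick first = AAC
residue 10: R codons sorted = AGA,AGG,CGA,CGC,CGG,CGU -> pick first = AGA
terminator: stop codons sorted = UAA,UAG,UGA -> pick first = UAA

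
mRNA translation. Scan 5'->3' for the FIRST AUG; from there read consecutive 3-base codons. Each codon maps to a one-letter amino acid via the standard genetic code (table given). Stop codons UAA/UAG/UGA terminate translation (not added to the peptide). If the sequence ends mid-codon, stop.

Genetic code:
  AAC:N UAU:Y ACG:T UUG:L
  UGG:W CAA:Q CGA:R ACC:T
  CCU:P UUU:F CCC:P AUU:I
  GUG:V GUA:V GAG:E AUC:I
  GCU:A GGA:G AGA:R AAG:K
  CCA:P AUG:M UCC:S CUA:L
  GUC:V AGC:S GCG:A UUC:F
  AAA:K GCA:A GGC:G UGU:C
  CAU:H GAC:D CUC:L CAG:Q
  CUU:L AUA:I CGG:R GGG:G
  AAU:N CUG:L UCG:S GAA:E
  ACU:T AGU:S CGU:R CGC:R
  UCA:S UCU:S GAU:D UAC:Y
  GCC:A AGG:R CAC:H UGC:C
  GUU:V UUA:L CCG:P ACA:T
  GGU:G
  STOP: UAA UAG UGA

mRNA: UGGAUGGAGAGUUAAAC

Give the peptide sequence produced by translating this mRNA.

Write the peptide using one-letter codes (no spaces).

start AUG at pos 3
pos 3: AUG -> M; peptide=M
pos 6: GAG -> E; peptide=ME
pos 9: AGU -> S; peptide=MES
pos 12: UAA -> STOP

Answer: MES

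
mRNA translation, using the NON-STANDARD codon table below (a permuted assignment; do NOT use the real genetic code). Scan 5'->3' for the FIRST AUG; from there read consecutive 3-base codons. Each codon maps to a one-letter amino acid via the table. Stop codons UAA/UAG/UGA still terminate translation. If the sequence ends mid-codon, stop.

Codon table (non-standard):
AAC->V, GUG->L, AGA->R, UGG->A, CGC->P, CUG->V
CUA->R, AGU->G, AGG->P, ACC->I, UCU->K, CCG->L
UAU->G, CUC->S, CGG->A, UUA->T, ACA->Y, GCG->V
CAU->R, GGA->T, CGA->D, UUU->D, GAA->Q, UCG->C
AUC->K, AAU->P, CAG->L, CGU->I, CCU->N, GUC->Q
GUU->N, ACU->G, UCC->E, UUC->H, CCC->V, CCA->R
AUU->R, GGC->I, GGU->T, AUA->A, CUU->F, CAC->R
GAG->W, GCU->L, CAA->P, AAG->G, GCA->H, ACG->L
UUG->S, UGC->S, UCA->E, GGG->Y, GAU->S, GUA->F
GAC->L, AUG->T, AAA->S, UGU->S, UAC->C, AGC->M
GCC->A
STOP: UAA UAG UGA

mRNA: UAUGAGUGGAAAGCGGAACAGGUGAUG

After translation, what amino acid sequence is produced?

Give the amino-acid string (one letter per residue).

Answer: TGTGAVP

Derivation:
start AUG at pos 1
pos 1: AUG -> T; peptide=T
pos 4: AGU -> G; peptide=TG
pos 7: GGA -> T; peptide=TGT
pos 10: AAG -> G; peptide=TGTG
pos 13: CGG -> A; peptide=TGTGA
pos 16: AAC -> V; peptide=TGTGAV
pos 19: AGG -> P; peptide=TGTGAVP
pos 22: UGA -> STOP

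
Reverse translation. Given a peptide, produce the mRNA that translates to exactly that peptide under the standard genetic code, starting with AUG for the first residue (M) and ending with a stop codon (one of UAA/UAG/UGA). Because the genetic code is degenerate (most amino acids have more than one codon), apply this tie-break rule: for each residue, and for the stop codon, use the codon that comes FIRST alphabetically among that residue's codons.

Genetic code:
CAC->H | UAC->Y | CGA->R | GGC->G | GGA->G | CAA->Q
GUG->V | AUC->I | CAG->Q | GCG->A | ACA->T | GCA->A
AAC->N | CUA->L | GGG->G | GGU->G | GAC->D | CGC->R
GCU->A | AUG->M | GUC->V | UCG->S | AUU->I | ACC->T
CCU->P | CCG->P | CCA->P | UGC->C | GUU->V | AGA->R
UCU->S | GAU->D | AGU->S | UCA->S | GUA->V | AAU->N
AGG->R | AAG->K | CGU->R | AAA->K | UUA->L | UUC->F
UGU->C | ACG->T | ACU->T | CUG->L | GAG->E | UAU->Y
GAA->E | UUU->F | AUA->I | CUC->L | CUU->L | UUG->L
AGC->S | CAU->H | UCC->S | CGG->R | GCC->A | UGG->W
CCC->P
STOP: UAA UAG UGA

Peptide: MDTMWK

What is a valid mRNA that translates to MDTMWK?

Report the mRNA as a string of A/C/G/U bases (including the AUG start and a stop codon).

Answer: mRNA: AUGGACACAAUGUGGAAAUAA

Derivation:
residue 1: M -> AUG (start codon)
residue 2: D codons sorted = GAC,GAU -> pick first = GAC
residue 3: T codons sorted = ACA,ACC,ACG,ACU -> pick first = ACA
residue 4: M -> AUG (only codon)
residue 5: W -> UGG (only codon)
residue 6: K codons sorted = AAA,AAG -> pick first = AAA
terminator: stop codons sorted = UAA,UAG,UGA -> pick first = UAA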